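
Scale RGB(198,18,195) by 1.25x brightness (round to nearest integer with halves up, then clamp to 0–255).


Multiply each channel by 1.25, round half up, clamp to [0, 255]
R: 198×1.25 = 247.5 → round → 248
G: 18×1.25 = 22.5 → round → 23
B: 195×1.25 = 243.75 → round → 244
= RGB(248, 23, 244)


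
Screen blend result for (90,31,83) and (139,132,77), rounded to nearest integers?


Screen: C = 255 - (255-A)×(255-B)/255, rounded to nearest integer
R: 255 - (255-90)×(255-139)/255 = 255 - 19140/255 ≈ 255 - 75.059 = 179.941 → 180
G: 255 - (255-31)×(255-132)/255 = 255 - 27552/255 ≈ 255 - 108.047 = 146.953 → 147
B: 255 - (255-83)×(255-77)/255 = 255 - 30616/255 ≈ 255 - 120.063 = 134.937 → 135
= RGB(180, 147, 135)


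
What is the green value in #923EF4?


Color: #923EF4
R = 92 = 146
G = 3E = 62
B = F4 = 244
Green = 62


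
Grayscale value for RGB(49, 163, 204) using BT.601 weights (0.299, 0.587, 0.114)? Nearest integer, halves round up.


Gray = 0.299×R + 0.587×G + 0.114×B
Gray = 0.299×49 + 0.587×163 + 0.114×204
Gray = 14.651 + 95.681 + 23.256
Gray = 133.588 → round half up → 134
Gray = 134


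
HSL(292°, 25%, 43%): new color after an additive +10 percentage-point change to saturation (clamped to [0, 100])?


Original S = 25%
Adjustment = +10 percentage points
New S = 25 + (10) = 35
Clamp to [0, 100] → 35
= HSL(292°, 35%, 43%)


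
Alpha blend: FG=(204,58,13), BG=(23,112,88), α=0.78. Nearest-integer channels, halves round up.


C = α×F + (1-α)×B, with 1-α = 0.22
R: 0.78×204 + 0.22×23 = 159.12 + 5.06 = 164.18 → 164
G: 0.78×58 + 0.22×112 = 45.24 + 24.64 = 69.88 → 70
B: 0.78×13 + 0.22×88 = 10.14 + 19.36 = 29.50 → 30
= RGB(164, 70, 30)


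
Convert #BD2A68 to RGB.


BD → 189 (R)
2A → 42 (G)
68 → 104 (B)
= RGB(189, 42, 104)


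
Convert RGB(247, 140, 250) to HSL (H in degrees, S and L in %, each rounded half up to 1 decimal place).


Normalize: R'=247/255≈0.9686, G'=140/255≈0.5490, B'=250/255≈0.9804
Max=250/255, Min=140/255, Δ=Max-Min=110/255
L = (Max+Min)/2 = (250+140)/510 = 390/510 = 0.76470… → L = 76.5%
L > 0.5 → S = Δ/(2-Max-Min) = 110/(510-250-140) = 110/120 = 0.91666… → S = 91.7%
(the 1/255 factors cancel in S and H, so raw channel differences can be used)
Max is B' → H = 60 × ((R-G)/Δ + 4) = 60 × ((247-140)/110 + 4)
  107/110 + 4 = 0.9727… + 4 = 4.9727…
  H = 60 × 4.9727… = 298.363…° → H = 298.4°
= HSL(298.4°, 91.7%, 76.5%)


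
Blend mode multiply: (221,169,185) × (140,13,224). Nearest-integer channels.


Multiply: C = A×B/255, rounded to nearest integer
R: 221×140/255 = 30940/255 ≈ 121.333 → 121
G: 169×13/255 = 2197/255 ≈ 8.616 → 9
B: 185×224/255 = 41440/255 ≈ 162.510 → 163
= RGB(121, 9, 163)


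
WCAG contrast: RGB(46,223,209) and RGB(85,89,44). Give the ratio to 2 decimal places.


Linearize each sRGB channel c=v/255: c/12.92 if c ≤ 0.04045 else ((c+0.055)/1.055)^2.4
L = 0.2126×R_lin + 0.7152×G_lin + 0.0722×B_lin
Color 1 (46,223,209):
  R=46: 46/255≈0.1804 > 0.04045 → ((0.1804+0.055)/1.055)^2.4 ≈ 0.02732
  G=223: 223/255≈0.8745 > 0.04045 → ((0.8745+0.055)/1.055)^2.4 ≈ 0.73791
  B=209: 209/255≈0.8196 > 0.04045 → ((0.8196+0.055)/1.055)^2.4 ≈ 0.63760
  L1 = 0.2126×0.02732 + 0.7152×0.73791 + 0.0722×0.63760 ≈ 0.57960
Color 2 (85,89,44):
  R=85: 85/255≈0.3333 > 0.04045 → ((0.3333+0.055)/1.055)^2.4 ≈ 0.09084
  G=89: 89/255≈0.3490 > 0.04045 → ((0.3490+0.055)/1.055)^2.4 ≈ 0.09990
  B=44: 44/255≈0.1725 > 0.04045 → ((0.1725+0.055)/1.055)^2.4 ≈ 0.02519
  L2 = 0.2126×0.09084 + 0.7152×0.09990 + 0.0722×0.02519 ≈ 0.09258
Lighter = 0.57960, Darker = 0.09258
Ratio = (L_lighter + 0.05) / (L_darker + 0.05)
Ratio = (0.57960 + 0.05) / (0.09258 + 0.05) = 0.62960 / 0.14258 ≈ 4.4158
Ratio ≈ 4.42:1


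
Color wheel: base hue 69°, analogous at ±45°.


Base hue: 69°
Left analog: (69 - 45) mod 360 = 24°
Right analog: (69 + 45) mod 360 = 114°
Analogous hues = 24° and 114°


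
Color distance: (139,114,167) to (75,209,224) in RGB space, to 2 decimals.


d = √[(R₁-R₂)² + (G₁-G₂)² + (B₁-B₂)²]
d = √[(139-75)² + (114-209)² + (167-224)²]
d = √[4096 + 9025 + 3249]
d = √16370
d ≈ 127.95


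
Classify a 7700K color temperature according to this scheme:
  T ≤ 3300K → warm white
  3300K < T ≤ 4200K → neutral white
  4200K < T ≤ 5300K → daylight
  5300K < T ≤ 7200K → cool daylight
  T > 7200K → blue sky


Temperature: 7700K
7700K > 7200K → blue sky
Classification: blue sky


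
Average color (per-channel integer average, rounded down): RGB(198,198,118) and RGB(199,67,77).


Midpoint: each channel = ⌊(C₁+C₂)/2⌋
R: ⌊(198+199)/2⌋ = 198
G: ⌊(198+67)/2⌋ = 132
B: ⌊(118+77)/2⌋ = 97
= RGB(198, 132, 97)


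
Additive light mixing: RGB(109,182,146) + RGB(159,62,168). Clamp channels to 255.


Additive: each channel = min(255, C₁+C₂)
R: 109+159 = 268 → 255
G: 182+62 = 244 → 244
B: 146+168 = 314 → 255
= RGB(255, 244, 255)


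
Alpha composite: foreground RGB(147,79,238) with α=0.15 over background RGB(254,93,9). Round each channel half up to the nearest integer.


C = α×F + (1-α)×B, with 1-α = 0.85
R: 0.15×147 + 0.85×254 = 22.05 + 215.90 = 237.95 → 238
G: 0.15×79 + 0.85×93 = 11.85 + 79.05 = 90.90 → 91
B: 0.15×238 + 0.85×9 = 35.70 + 7.65 = 43.35 → 43
= RGB(238, 91, 43)


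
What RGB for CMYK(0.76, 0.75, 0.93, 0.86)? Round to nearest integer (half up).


R = 255 × (1-C) × (1-K) = 255 × 0.24 × 0.14 = 8.568 → 9
G = 255 × (1-M) × (1-K) = 255 × 0.25 × 0.14 = 8.925 → 9
B = 255 × (1-Y) × (1-K) = 255 × 0.07 × 0.14 = 2.499 → 2
= RGB(9, 9, 2)


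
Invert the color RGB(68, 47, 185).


Invert: (255-R, 255-G, 255-B)
R: 255-68 = 187
G: 255-47 = 208
B: 255-185 = 70
= RGB(187, 208, 70)


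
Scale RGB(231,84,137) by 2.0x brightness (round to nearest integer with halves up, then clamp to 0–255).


Multiply each channel by 2.0, round half up, clamp to [0, 255]
R: 231×2.0 = 462 → clamp → 255
G: 84×2.0 = 168
B: 137×2.0 = 274 → clamp → 255
= RGB(255, 168, 255)


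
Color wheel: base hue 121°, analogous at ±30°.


Base hue: 121°
Left analog: (121 - 30) mod 360 = 91°
Right analog: (121 + 30) mod 360 = 151°
Analogous hues = 91° and 151°


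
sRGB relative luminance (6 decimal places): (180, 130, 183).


Linearize each channel (sRGB transfer function): c = v/255; c_lin = c/12.92 if c ≤ 0.04045, else ((c+0.055)/1.055)^2.4
  R: 180/255 ≈ 0.705882 > 0.04045 → ((0.705882+0.055)/1.055)^2.4 ≈ 0.456411
  G: 130/255 ≈ 0.509804 > 0.04045 → ((0.509804+0.055)/1.055)^2.4 ≈ 0.223228
  B: 183/255 ≈ 0.717647 > 0.04045 → ((0.717647+0.055)/1.055)^2.4 ≈ 0.473531
R_lin = 0.456411, G_lin = 0.223228, B_lin = 0.473531
L = 0.2126×R + 0.7152×G + 0.0722×B
L = 0.2126×0.456411 + 0.7152×0.223228 + 0.0722×0.473531
L ≈ 0.290875


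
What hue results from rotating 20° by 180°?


New hue = (H + rotation) mod 360
New hue = (20 + 180) mod 360
= 200 mod 360
= 200°


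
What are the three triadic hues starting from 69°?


Triadic: equally spaced at 120° intervals
H1 = 69°
H2 = (69 + 120) mod 360 = 189°
H3 = (69 + 240) mod 360 = 309°
Triadic = 69°, 189°, 309°


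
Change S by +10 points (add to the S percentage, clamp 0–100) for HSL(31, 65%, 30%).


Original S = 65%
Adjustment = +10 percentage points
New S = 65 + (10) = 75
Clamp to [0, 100] → 75
= HSL(31°, 75%, 30%)


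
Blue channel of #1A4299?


Color: #1A4299
R = 1A = 26
G = 42 = 66
B = 99 = 153
Blue = 153


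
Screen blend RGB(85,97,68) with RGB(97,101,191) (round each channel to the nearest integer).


Screen: C = 255 - (255-A)×(255-B)/255, rounded to nearest integer
R: 255 - (255-85)×(255-97)/255 = 255 - 26860/255 ≈ 255 - 105.333 = 149.667 → 150
G: 255 - (255-97)×(255-101)/255 = 255 - 24332/255 ≈ 255 - 95.420 = 159.580 → 160
B: 255 - (255-68)×(255-191)/255 = 255 - 11968/255 ≈ 255 - 46.933 = 208.067 → 208
= RGB(150, 160, 208)


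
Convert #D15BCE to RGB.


D1 → 209 (R)
5B → 91 (G)
CE → 206 (B)
= RGB(209, 91, 206)


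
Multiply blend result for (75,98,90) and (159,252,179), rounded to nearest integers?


Multiply: C = A×B/255, rounded to nearest integer
R: 75×159/255 = 11925/255 ≈ 46.765 → 47
G: 98×252/255 = 24696/255 ≈ 96.847 → 97
B: 90×179/255 = 16110/255 ≈ 63.176 → 63
= RGB(47, 97, 63)


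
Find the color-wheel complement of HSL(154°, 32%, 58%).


Complement = opposite side of color wheel = hue + 180°
H' = (154 + 180) mod 360 = 334°
S and L unchanged.
= HSL(334°, 32%, 58%)


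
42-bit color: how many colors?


Colors = 2^bits = 2^42
= 4,398,046,511,104 colors


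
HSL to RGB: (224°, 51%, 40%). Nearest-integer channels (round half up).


H=224°, S=0.51, L=0.40
C = (1-|2L-1|)×S = (1-|-0.20|)×0.51 = 0.408
H' = H/60 = 224/60 ≈ 3.7333; X = C×(1-|H' mod 2 - 1|) = 0.1088
m = L - C/2 = 0.40 - 0.204 = 0.196
Sector ⌊H'⌋ = 3 → (R',G',B') = (0.0, 0.1088, 0.408)
RGB = ((R'+m)×255, (G'+m)×255, (B'+m)×255) = (49.98, 77.724, 154.02)
Round half up → RGB(50, 78, 154)


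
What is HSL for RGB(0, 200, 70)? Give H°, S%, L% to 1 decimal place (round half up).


Normalize: R'=0/255≈0.0000, G'=200/255≈0.7843, B'=70/255≈0.2745
Max=200/255, Min=0/255, Δ=Max-Min=200/255
L = (Max+Min)/2 = (200+0)/510 = 200/510 = 0.39215… → L = 39.2%
L ≤ 0.5 → S = Δ/(Max+Min) = 200/(200+0) = 200/200 = 1 → S = 100.0%
(the 1/255 factors cancel in S and H, so raw channel differences can be used)
Max is G' → H = 60 × ((B-R)/Δ + 2) = 60 × ((70-0)/200 + 2)
  70/200 + 2 = 0.35 + 2 = 2.35
  H = 60 × 2.35 = 141° → H = 141.0°
= HSL(141.0°, 100.0%, 39.2%)


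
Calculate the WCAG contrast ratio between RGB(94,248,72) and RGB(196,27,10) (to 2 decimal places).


Linearize each sRGB channel c=v/255: c/12.92 if c ≤ 0.04045 else ((c+0.055)/1.055)^2.4
L = 0.2126×R_lin + 0.7152×G_lin + 0.0722×B_lin
Color 1 (94,248,72):
  R=94: 94/255≈0.3686 > 0.04045 → ((0.3686+0.055)/1.055)^2.4 ≈ 0.11193
  G=248: 248/255≈0.9725 > 0.04045 → ((0.9725+0.055)/1.055)^2.4 ≈ 0.93869
  B=72: 72/255≈0.2824 > 0.04045 → ((0.2824+0.055)/1.055)^2.4 ≈ 0.06480
  L1 = 0.2126×0.11193 + 0.7152×0.93869 + 0.0722×0.06480 ≈ 0.69982
Color 2 (196,27,10):
  R=196: 196/255≈0.7686 > 0.04045 → ((0.7686+0.055)/1.055)^2.4 ≈ 0.55201
  G=27: 27/255≈0.1059 > 0.04045 → ((0.1059+0.055)/1.055)^2.4 ≈ 0.01096
  B=10: 10/255≈0.0392 ≤ 0.04045 → 0.0392/12.92 ≈ 0.00304
  L2 = 0.2126×0.55201 + 0.7152×0.01096 + 0.0722×0.00304 ≈ 0.12542
Lighter = 0.69982, Darker = 0.12542
Ratio = (L_lighter + 0.05) / (L_darker + 0.05)
Ratio = (0.69982 + 0.05) / (0.12542 + 0.05) = 0.74982 / 0.17542 ≈ 4.2746
Ratio ≈ 4.27:1


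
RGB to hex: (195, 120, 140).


R = 195 → C3 (hex)
G = 120 → 78 (hex)
B = 140 → 8C (hex)
Hex = #C3788C


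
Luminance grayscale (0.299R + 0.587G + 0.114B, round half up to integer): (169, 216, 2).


Gray = 0.299×R + 0.587×G + 0.114×B
Gray = 0.299×169 + 0.587×216 + 0.114×2
Gray = 50.531 + 126.792 + 0.228
Gray = 177.551 → round half up → 178
Gray = 178


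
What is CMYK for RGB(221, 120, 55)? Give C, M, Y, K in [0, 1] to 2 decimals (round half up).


R'=221/255≈0.8667, G'=120/255≈0.4706, B'=55/255≈0.2157
K = 1 - max(R',G',B') = 1 - 221/255 = 34/255 = 0.13333… → 0.13
(1-R'-K)/(1-K) simplifies to (max-R)/max with max = 221:
C = (221-221)/221 = 0/221 = 0 → 0.00
M = (221-120)/221 = 101/221 = 0.45701… → 0.46
Y = (221-55)/221 = 166/221 = 0.75113… → 0.75
= CMYK(0.00, 0.46, 0.75, 0.13)


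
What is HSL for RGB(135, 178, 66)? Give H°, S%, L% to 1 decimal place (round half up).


Normalize: R'=135/255≈0.5294, G'=178/255≈0.6980, B'=66/255≈0.2588
Max=178/255, Min=66/255, Δ=Max-Min=112/255
L = (Max+Min)/2 = (178+66)/510 = 244/510 = 0.47843… → L = 47.8%
L ≤ 0.5 → S = Δ/(Max+Min) = 112/(178+66) = 112/244 = 0.45901… → S = 45.9%
(the 1/255 factors cancel in S and H, so raw channel differences can be used)
Max is G' → H = 60 × ((B-R)/Δ + 2) = 60 × ((66-135)/112 + 2)
  -69/112 + 2 = -0.6160… + 2 = 1.3839…
  H = 60 × 1.3839… = 83.035…° → H = 83.0°
= HSL(83.0°, 45.9%, 47.8%)


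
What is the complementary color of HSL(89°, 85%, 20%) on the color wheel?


Complement = opposite side of color wheel = hue + 180°
H' = (89 + 180) mod 360 = 269°
S and L unchanged.
= HSL(269°, 85%, 20%)


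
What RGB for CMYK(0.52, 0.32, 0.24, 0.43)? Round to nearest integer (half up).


R = 255 × (1-C) × (1-K) = 255 × 0.48 × 0.57 = 69.768 → 70
G = 255 × (1-M) × (1-K) = 255 × 0.68 × 0.57 = 98.838 → 99
B = 255 × (1-Y) × (1-K) = 255 × 0.76 × 0.57 = 110.466 → 110
= RGB(70, 99, 110)


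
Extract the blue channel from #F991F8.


Color: #F991F8
R = F9 = 249
G = 91 = 145
B = F8 = 248
Blue = 248


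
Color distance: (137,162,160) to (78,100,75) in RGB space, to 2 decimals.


d = √[(R₁-R₂)² + (G₁-G₂)² + (B₁-B₂)²]
d = √[(137-78)² + (162-100)² + (160-75)²]
d = √[3481 + 3844 + 7225]
d = √14550
d ≈ 120.62


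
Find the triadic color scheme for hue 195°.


Triadic: equally spaced at 120° intervals
H1 = 195°
H2 = (195 + 120) mod 360 = 315°
H3 = (195 + 240) mod 360 = 75°
Triadic = 195°, 315°, 75°


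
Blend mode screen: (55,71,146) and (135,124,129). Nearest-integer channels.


Screen: C = 255 - (255-A)×(255-B)/255, rounded to nearest integer
R: 255 - (255-55)×(255-135)/255 = 255 - 24000/255 ≈ 255 - 94.118 = 160.882 → 161
G: 255 - (255-71)×(255-124)/255 = 255 - 24104/255 ≈ 255 - 94.525 = 160.475 → 160
B: 255 - (255-146)×(255-129)/255 = 255 - 13734/255 ≈ 255 - 53.859 = 201.141 → 201
= RGB(161, 160, 201)


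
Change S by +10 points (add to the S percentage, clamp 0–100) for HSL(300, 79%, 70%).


Original S = 79%
Adjustment = +10 percentage points
New S = 79 + (10) = 89
Clamp to [0, 100] → 89
= HSL(300°, 89%, 70%)


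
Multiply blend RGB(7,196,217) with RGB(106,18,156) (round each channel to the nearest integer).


Multiply: C = A×B/255, rounded to nearest integer
R: 7×106/255 = 742/255 ≈ 2.910 → 3
G: 196×18/255 = 3528/255 ≈ 13.835 → 14
B: 217×156/255 = 33852/255 ≈ 132.753 → 133
= RGB(3, 14, 133)


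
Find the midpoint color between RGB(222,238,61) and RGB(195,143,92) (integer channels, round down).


Midpoint: each channel = ⌊(C₁+C₂)/2⌋
R: ⌊(222+195)/2⌋ = 208
G: ⌊(238+143)/2⌋ = 190
B: ⌊(61+92)/2⌋ = 76
= RGB(208, 190, 76)


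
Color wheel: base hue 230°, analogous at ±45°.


Base hue: 230°
Left analog: (230 - 45) mod 360 = 185°
Right analog: (230 + 45) mod 360 = 275°
Analogous hues = 185° and 275°


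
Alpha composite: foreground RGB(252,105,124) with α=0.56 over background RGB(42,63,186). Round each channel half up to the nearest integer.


C = α×F + (1-α)×B, with 1-α = 0.44
R: 0.56×252 + 0.44×42 = 141.12 + 18.48 = 159.60 → 160
G: 0.56×105 + 0.44×63 = 58.80 + 27.72 = 86.52 → 87
B: 0.56×124 + 0.44×186 = 69.44 + 81.84 = 151.28 → 151
= RGB(160, 87, 151)


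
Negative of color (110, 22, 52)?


Invert: (255-R, 255-G, 255-B)
R: 255-110 = 145
G: 255-22 = 233
B: 255-52 = 203
= RGB(145, 233, 203)


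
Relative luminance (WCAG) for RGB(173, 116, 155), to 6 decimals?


Linearize each channel (sRGB transfer function): c = v/255; c_lin = c/12.92 if c ≤ 0.04045, else ((c+0.055)/1.055)^2.4
  R: 173/255 ≈ 0.678431 > 0.04045 → ((0.678431+0.055)/1.055)^2.4 ≈ 0.417885
  G: 116/255 ≈ 0.454902 > 0.04045 → ((0.454902+0.055)/1.055)^2.4 ≈ 0.174647
  B: 155/255 ≈ 0.607843 > 0.04045 → ((0.607843+0.055)/1.055)^2.4 ≈ 0.327778
R_lin = 0.417885, G_lin = 0.174647, B_lin = 0.327778
L = 0.2126×R + 0.7152×G + 0.0722×B
L = 0.2126×0.417885 + 0.7152×0.174647 + 0.0722×0.327778
L ≈ 0.237416


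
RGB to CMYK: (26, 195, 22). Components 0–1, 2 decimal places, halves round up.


R'=26/255≈0.1020, G'=195/255≈0.7647, B'=22/255≈0.0863
K = 1 - max(R',G',B') = 1 - 195/255 = 60/255 = 0.23529… → 0.24
(1-R'-K)/(1-K) simplifies to (max-R)/max with max = 195:
C = (195-26)/195 = 169/195 = 0.86666… → 0.87
M = (195-195)/195 = 0/195 = 0 → 0.00
Y = (195-22)/195 = 173/195 = 0.88717… → 0.89
= CMYK(0.87, 0.00, 0.89, 0.24)


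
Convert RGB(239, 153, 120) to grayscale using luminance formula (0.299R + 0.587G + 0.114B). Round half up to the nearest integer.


Gray = 0.299×R + 0.587×G + 0.114×B
Gray = 0.299×239 + 0.587×153 + 0.114×120
Gray = 71.461 + 89.811 + 13.680
Gray = 174.952 → round half up → 175
Gray = 175


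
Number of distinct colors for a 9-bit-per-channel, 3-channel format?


Total bits = 9 bits/channel × 3 channels = 27 bits
Distinct colors = 2^27
= 134,217,728 colors


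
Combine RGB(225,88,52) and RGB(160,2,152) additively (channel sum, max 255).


Additive: each channel = min(255, C₁+C₂)
R: 225+160 = 385 → 255
G: 88+2 = 90 → 90
B: 52+152 = 204 → 204
= RGB(255, 90, 204)


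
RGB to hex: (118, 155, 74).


R = 118 → 76 (hex)
G = 155 → 9B (hex)
B = 74 → 4A (hex)
Hex = #769B4A


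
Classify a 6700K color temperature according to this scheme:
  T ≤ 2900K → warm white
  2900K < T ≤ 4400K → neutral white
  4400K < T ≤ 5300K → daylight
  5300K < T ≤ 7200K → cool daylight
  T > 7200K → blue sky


Temperature: 6700K
5300K < 6700K ≤ 7200K → cool daylight
Classification: cool daylight


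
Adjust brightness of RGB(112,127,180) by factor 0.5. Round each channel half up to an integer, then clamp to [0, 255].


Multiply each channel by 0.5, round half up, clamp to [0, 255]
R: 112×0.5 = 56
G: 127×0.5 = 63.5 → round → 64
B: 180×0.5 = 90
= RGB(56, 64, 90)


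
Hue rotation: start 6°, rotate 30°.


New hue = (H + rotation) mod 360
New hue = (6 + 30) mod 360
= 36 mod 360
= 36°


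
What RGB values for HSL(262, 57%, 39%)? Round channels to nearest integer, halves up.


H=262°, S=0.57, L=0.39
C = (1-|2L-1|)×S = (1-|-0.22|)×0.57 = 0.4446
H' = H/60 = 262/60 ≈ 4.3667; X = C×(1-|H' mod 2 - 1|) = 0.16302
m = L - C/2 = 0.39 - 0.2223 = 0.1677
Sector ⌊H'⌋ = 4 → (R',G',B') = (0.16302, 0.0, 0.4446)
RGB = ((R'+m)×255, (G'+m)×255, (B'+m)×255) = (84.3336, 42.7635, 156.1365)
Round half up → RGB(84, 43, 156)


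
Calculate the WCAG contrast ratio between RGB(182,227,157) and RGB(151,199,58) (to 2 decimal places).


Linearize each sRGB channel c=v/255: c/12.92 if c ≤ 0.04045 else ((c+0.055)/1.055)^2.4
L = 0.2126×R_lin + 0.7152×G_lin + 0.0722×B_lin
Color 1 (182,227,157):
  R=182: 182/255≈0.7137 > 0.04045 → ((0.7137+0.055)/1.055)^2.4 ≈ 0.46778
  G=227: 227/255≈0.8902 > 0.04045 → ((0.8902+0.055)/1.055)^2.4 ≈ 0.76815
  B=157: 157/255≈0.6157 > 0.04045 → ((0.6157+0.055)/1.055)^2.4 ≈ 0.33716
  L1 = 0.2126×0.46778 + 0.7152×0.76815 + 0.0722×0.33716 ≈ 0.67318
Color 2 (151,199,58):
  R=151: 151/255≈0.5922 > 0.04045 → ((0.5922+0.055)/1.055)^2.4 ≈ 0.30947
  G=199: 199/255≈0.7804 > 0.04045 → ((0.7804+0.055)/1.055)^2.4 ≈ 0.57112
  B=58: 58/255≈0.2275 > 0.04045 → ((0.2275+0.055)/1.055)^2.4 ≈ 0.04231
  L2 = 0.2126×0.30947 + 0.7152×0.57112 + 0.0722×0.04231 ≈ 0.47732
Lighter = 0.67318, Darker = 0.47732
Ratio = (L_lighter + 0.05) / (L_darker + 0.05)
Ratio = (0.67318 + 0.05) / (0.47732 + 0.05) = 0.72318 / 0.52732 ≈ 1.3714
Ratio ≈ 1.37:1


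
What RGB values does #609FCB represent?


60 → 96 (R)
9F → 159 (G)
CB → 203 (B)
= RGB(96, 159, 203)


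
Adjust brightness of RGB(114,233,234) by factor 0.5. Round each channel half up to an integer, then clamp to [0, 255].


Multiply each channel by 0.5, round half up, clamp to [0, 255]
R: 114×0.5 = 57
G: 233×0.5 = 116.5 → round → 117
B: 234×0.5 = 117
= RGB(57, 117, 117)


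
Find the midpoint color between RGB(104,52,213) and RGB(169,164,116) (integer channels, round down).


Midpoint: each channel = ⌊(C₁+C₂)/2⌋
R: ⌊(104+169)/2⌋ = 136
G: ⌊(52+164)/2⌋ = 108
B: ⌊(213+116)/2⌋ = 164
= RGB(136, 108, 164)


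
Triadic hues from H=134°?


Triadic: equally spaced at 120° intervals
H1 = 134°
H2 = (134 + 120) mod 360 = 254°
H3 = (134 + 240) mod 360 = 14°
Triadic = 134°, 254°, 14°


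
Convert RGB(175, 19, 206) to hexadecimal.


R = 175 → AF (hex)
G = 19 → 13 (hex)
B = 206 → CE (hex)
Hex = #AF13CE


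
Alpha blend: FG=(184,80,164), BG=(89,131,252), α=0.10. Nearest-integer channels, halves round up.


C = α×F + (1-α)×B, with 1-α = 0.90
R: 0.10×184 + 0.90×89 = 18.40 + 80.10 = 98.50 → 99
G: 0.10×80 + 0.90×131 = 8.00 + 117.90 = 125.90 → 126
B: 0.10×164 + 0.90×252 = 16.40 + 226.80 = 243.20 → 243
= RGB(99, 126, 243)


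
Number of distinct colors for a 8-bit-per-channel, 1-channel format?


Total bits = 8 bits/channel × 1 channels = 8 bits
Distinct colors = 2^8
= 256 colors


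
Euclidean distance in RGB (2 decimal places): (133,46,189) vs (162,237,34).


d = √[(R₁-R₂)² + (G₁-G₂)² + (B₁-B₂)²]
d = √[(133-162)² + (46-237)² + (189-34)²]
d = √[841 + 36481 + 24025]
d = √61347
d ≈ 247.68


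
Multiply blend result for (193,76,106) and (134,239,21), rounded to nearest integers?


Multiply: C = A×B/255, rounded to nearest integer
R: 193×134/255 = 25862/255 ≈ 101.420 → 101
G: 76×239/255 = 18164/255 ≈ 71.231 → 71
B: 106×21/255 = 2226/255 ≈ 8.729 → 9
= RGB(101, 71, 9)


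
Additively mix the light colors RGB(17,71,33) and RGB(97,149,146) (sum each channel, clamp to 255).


Additive: each channel = min(255, C₁+C₂)
R: 17+97 = 114 → 114
G: 71+149 = 220 → 220
B: 33+146 = 179 → 179
= RGB(114, 220, 179)


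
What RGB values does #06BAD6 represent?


06 → 6 (R)
BA → 186 (G)
D6 → 214 (B)
= RGB(6, 186, 214)


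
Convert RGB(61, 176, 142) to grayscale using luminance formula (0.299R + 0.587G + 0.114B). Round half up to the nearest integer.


Gray = 0.299×R + 0.587×G + 0.114×B
Gray = 0.299×61 + 0.587×176 + 0.114×142
Gray = 18.239 + 103.312 + 16.188
Gray = 137.739 → round half up → 138
Gray = 138


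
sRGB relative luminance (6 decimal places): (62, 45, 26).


Linearize each channel (sRGB transfer function): c = v/255; c_lin = c/12.92 if c ≤ 0.04045, else ((c+0.055)/1.055)^2.4
  R: 62/255 ≈ 0.243137 > 0.04045 → ((0.243137+0.055)/1.055)^2.4 ≈ 0.048172
  G: 45/255 ≈ 0.176471 > 0.04045 → ((0.176471+0.055)/1.055)^2.4 ≈ 0.026241
  B: 26/255 ≈ 0.101961 > 0.04045 → ((0.101961+0.055)/1.055)^2.4 ≈ 0.010330
R_lin = 0.048172, G_lin = 0.026241, B_lin = 0.010330
L = 0.2126×R + 0.7152×G + 0.0722×B
L = 0.2126×0.048172 + 0.7152×0.026241 + 0.0722×0.010330
L ≈ 0.029755


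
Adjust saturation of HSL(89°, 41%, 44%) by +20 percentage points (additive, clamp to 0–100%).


Original S = 41%
Adjustment = +20 percentage points
New S = 41 + (20) = 61
Clamp to [0, 100] → 61
= HSL(89°, 61%, 44%)


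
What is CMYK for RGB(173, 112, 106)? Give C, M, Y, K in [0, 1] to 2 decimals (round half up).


R'=173/255≈0.6784, G'=112/255≈0.4392, B'=106/255≈0.4157
K = 1 - max(R',G',B') = 1 - 173/255 = 82/255 = 0.32156… → 0.32
(1-R'-K)/(1-K) simplifies to (max-R)/max with max = 173:
C = (173-173)/173 = 0/173 = 0 → 0.00
M = (173-112)/173 = 61/173 = 0.35260… → 0.35
Y = (173-106)/173 = 67/173 = 0.38728… → 0.39
= CMYK(0.00, 0.35, 0.39, 0.32)


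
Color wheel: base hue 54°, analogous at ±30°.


Base hue: 54°
Left analog: (54 - 30) mod 360 = 24°
Right analog: (54 + 30) mod 360 = 84°
Analogous hues = 24° and 84°


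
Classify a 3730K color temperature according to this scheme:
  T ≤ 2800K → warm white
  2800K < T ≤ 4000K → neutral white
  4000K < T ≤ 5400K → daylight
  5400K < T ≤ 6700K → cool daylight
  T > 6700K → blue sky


Temperature: 3730K
2800K < 3730K ≤ 4000K → neutral white
Classification: neutral white


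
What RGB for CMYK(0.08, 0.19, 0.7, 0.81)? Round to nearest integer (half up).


R = 255 × (1-C) × (1-K) = 255 × 0.92 × 0.19 = 44.574 → 45
G = 255 × (1-M) × (1-K) = 255 × 0.81 × 0.19 = 39.2445 → 39
B = 255 × (1-Y) × (1-K) = 255 × 0.30 × 0.19 = 14.535 → 15
= RGB(45, 39, 15)


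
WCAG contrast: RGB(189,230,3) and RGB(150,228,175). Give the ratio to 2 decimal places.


Linearize each sRGB channel c=v/255: c/12.92 if c ≤ 0.04045 else ((c+0.055)/1.055)^2.4
L = 0.2126×R_lin + 0.7152×G_lin + 0.0722×B_lin
Color 1 (189,230,3):
  R=189: 189/255≈0.7412 > 0.04045 → ((0.7412+0.055)/1.055)^2.4 ≈ 0.50888
  G=230: 230/255≈0.9020 > 0.04045 → ((0.9020+0.055)/1.055)^2.4 ≈ 0.79130
  B=3: 3/255≈0.0118 ≤ 0.04045 → 0.0118/12.92 ≈ 0.00091
  L1 = 0.2126×0.50888 + 0.7152×0.79130 + 0.0722×0.00091 ≈ 0.67419
Color 2 (150,228,175):
  R=150: 150/255≈0.5882 > 0.04045 → ((0.5882+0.055)/1.055)^2.4 ≈ 0.30499
  G=228: 228/255≈0.8941 > 0.04045 → ((0.8941+0.055)/1.055)^2.4 ≈ 0.77582
  B=175: 175/255≈0.6863 > 0.04045 → ((0.6863+0.055)/1.055)^2.4 ≈ 0.42869
  L2 = 0.2126×0.30499 + 0.7152×0.77582 + 0.0722×0.42869 ≈ 0.65066
Lighter = 0.67419, Darker = 0.65066
Ratio = (L_lighter + 0.05) / (L_darker + 0.05)
Ratio = (0.67419 + 0.05) / (0.65066 + 0.05) = 0.72419 / 0.70066 ≈ 1.0336
Ratio ≈ 1.03:1


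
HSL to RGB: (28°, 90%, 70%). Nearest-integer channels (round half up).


H=28°, S=0.90, L=0.70
C = (1-|2L-1|)×S = (1-|0.40|)×0.90 = 0.54
H' = H/60 = 28/60 ≈ 0.4667; X = C×(1-|H' mod 2 - 1|) = 0.252
m = L - C/2 = 0.70 - 0.27 = 0.43
Sector ⌊H'⌋ = 0 → (R',G',B') = (0.54, 0.252, 0.0)
RGB = ((R'+m)×255, (G'+m)×255, (B'+m)×255) = (247.35, 173.91, 109.65)
Round half up → RGB(247, 174, 110)


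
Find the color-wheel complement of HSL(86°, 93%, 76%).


Complement = opposite side of color wheel = hue + 180°
H' = (86 + 180) mod 360 = 266°
S and L unchanged.
= HSL(266°, 93%, 76%)


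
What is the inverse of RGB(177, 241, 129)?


Invert: (255-R, 255-G, 255-B)
R: 255-177 = 78
G: 255-241 = 14
B: 255-129 = 126
= RGB(78, 14, 126)


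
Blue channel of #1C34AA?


Color: #1C34AA
R = 1C = 28
G = 34 = 52
B = AA = 170
Blue = 170


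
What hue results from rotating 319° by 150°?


New hue = (H + rotation) mod 360
New hue = (319 + 150) mod 360
= 469 mod 360
= 109°


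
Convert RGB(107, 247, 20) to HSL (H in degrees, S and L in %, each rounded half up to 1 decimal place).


Normalize: R'=107/255≈0.4196, G'=247/255≈0.9686, B'=20/255≈0.0784
Max=247/255, Min=20/255, Δ=Max-Min=227/255
L = (Max+Min)/2 = (247+20)/510 = 267/510 = 0.52352… → L = 52.4%
L > 0.5 → S = Δ/(2-Max-Min) = 227/(510-247-20) = 227/243 = 0.93415… → S = 93.4%
(the 1/255 factors cancel in S and H, so raw channel differences can be used)
Max is G' → H = 60 × ((B-R)/Δ + 2) = 60 × ((20-107)/227 + 2)
  -87/227 + 2 = -0.3832… + 2 = 1.6167…
  H = 60 × 1.6167… = 97.004…° → H = 97.0°
= HSL(97.0°, 93.4%, 52.4%)


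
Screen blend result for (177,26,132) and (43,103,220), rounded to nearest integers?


Screen: C = 255 - (255-A)×(255-B)/255, rounded to nearest integer
R: 255 - (255-177)×(255-43)/255 = 255 - 16536/255 ≈ 255 - 64.847 = 190.153 → 190
G: 255 - (255-26)×(255-103)/255 = 255 - 34808/255 ≈ 255 - 136.502 = 118.498 → 118
B: 255 - (255-132)×(255-220)/255 = 255 - 4305/255 ≈ 255 - 16.882 = 238.118 → 238
= RGB(190, 118, 238)


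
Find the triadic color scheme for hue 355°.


Triadic: equally spaced at 120° intervals
H1 = 355°
H2 = (355 + 120) mod 360 = 115°
H3 = (355 + 240) mod 360 = 235°
Triadic = 355°, 115°, 235°


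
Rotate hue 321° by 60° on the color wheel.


New hue = (H + rotation) mod 360
New hue = (321 + 60) mod 360
= 381 mod 360
= 21°


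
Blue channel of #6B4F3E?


Color: #6B4F3E
R = 6B = 107
G = 4F = 79
B = 3E = 62
Blue = 62


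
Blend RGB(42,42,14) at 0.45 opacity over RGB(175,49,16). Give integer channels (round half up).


C = α×F + (1-α)×B, with 1-α = 0.55
R: 0.45×42 + 0.55×175 = 18.90 + 96.25 = 115.15 → 115
G: 0.45×42 + 0.55×49 = 18.90 + 26.95 = 45.85 → 46
B: 0.45×14 + 0.55×16 = 6.30 + 8.80 = 15.10 → 15
= RGB(115, 46, 15)


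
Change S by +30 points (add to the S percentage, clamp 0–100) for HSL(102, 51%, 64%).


Original S = 51%
Adjustment = +30 percentage points
New S = 51 + (30) = 81
Clamp to [0, 100] → 81
= HSL(102°, 81%, 64%)


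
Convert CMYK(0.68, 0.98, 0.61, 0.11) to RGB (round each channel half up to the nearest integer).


R = 255 × (1-C) × (1-K) = 255 × 0.32 × 0.89 = 72.624 → 73
G = 255 × (1-M) × (1-K) = 255 × 0.02 × 0.89 = 4.539 → 5
B = 255 × (1-Y) × (1-K) = 255 × 0.39 × 0.89 = 88.5105 → 89
= RGB(73, 5, 89)


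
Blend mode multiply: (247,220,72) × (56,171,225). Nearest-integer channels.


Multiply: C = A×B/255, rounded to nearest integer
R: 247×56/255 = 13832/255 ≈ 54.243 → 54
G: 220×171/255 = 37620/255 ≈ 147.529 → 148
B: 72×225/255 = 16200/255 ≈ 63.529 → 64
= RGB(54, 148, 64)


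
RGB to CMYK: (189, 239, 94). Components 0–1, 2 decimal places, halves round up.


R'=189/255≈0.7412, G'=239/255≈0.9373, B'=94/255≈0.3686
K = 1 - max(R',G',B') = 1 - 239/255 = 16/255 = 0.06274… → 0.06
(1-R'-K)/(1-K) simplifies to (max-R)/max with max = 239:
C = (239-189)/239 = 50/239 = 0.20920… → 0.21
M = (239-239)/239 = 0/239 = 0 → 0.00
Y = (239-94)/239 = 145/239 = 0.60669… → 0.61
= CMYK(0.21, 0.00, 0.61, 0.06)


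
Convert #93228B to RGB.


93 → 147 (R)
22 → 34 (G)
8B → 139 (B)
= RGB(147, 34, 139)


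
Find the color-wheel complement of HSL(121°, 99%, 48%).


Complement = opposite side of color wheel = hue + 180°
H' = (121 + 180) mod 360 = 301°
S and L unchanged.
= HSL(301°, 99%, 48%)


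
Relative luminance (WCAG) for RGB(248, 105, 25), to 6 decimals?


Linearize each channel (sRGB transfer function): c = v/255; c_lin = c/12.92 if c ≤ 0.04045, else ((c+0.055)/1.055)^2.4
  R: 248/255 ≈ 0.972549 > 0.04045 → ((0.972549+0.055)/1.055)^2.4 ≈ 0.938686
  G: 105/255 ≈ 0.411765 > 0.04045 → ((0.411765+0.055)/1.055)^2.4 ≈ 0.141263
  B: 25/255 ≈ 0.098039 > 0.04045 → ((0.098039+0.055)/1.055)^2.4 ≈ 0.009721
R_lin = 0.938686, G_lin = 0.141263, B_lin = 0.009721
L = 0.2126×R + 0.7152×G + 0.0722×B
L = 0.2126×0.938686 + 0.7152×0.141263 + 0.0722×0.009721
L ≈ 0.301298


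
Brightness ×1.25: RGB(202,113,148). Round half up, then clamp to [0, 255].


Multiply each channel by 1.25, round half up, clamp to [0, 255]
R: 202×1.25 = 252.5 → round → 253
G: 113×1.25 = 141.25 → round → 141
B: 148×1.25 = 185
= RGB(253, 141, 185)


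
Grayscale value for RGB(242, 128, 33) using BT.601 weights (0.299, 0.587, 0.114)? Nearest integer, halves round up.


Gray = 0.299×R + 0.587×G + 0.114×B
Gray = 0.299×242 + 0.587×128 + 0.114×33
Gray = 72.358 + 75.136 + 3.762
Gray = 151.256 → round half up → 151
Gray = 151


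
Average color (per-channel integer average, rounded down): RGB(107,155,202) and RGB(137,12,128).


Midpoint: each channel = ⌊(C₁+C₂)/2⌋
R: ⌊(107+137)/2⌋ = 122
G: ⌊(155+12)/2⌋ = 83
B: ⌊(202+128)/2⌋ = 165
= RGB(122, 83, 165)


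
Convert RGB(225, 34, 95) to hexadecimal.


R = 225 → E1 (hex)
G = 34 → 22 (hex)
B = 95 → 5F (hex)
Hex = #E1225F


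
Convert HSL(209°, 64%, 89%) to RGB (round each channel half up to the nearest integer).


H=209°, S=0.64, L=0.89
C = (1-|2L-1|)×S = (1-|0.78|)×0.64 = 0.1408
H' = H/60 = 209/60 ≈ 3.4833; X = C×(1-|H' mod 2 - 1|) ≈ 0.0727
m = L - C/2 = 0.89 - 0.0704 = 0.8196
Sector ⌊H'⌋ = 3 → (R',G',B') = (0.0, ≈0.0727, 0.1408)
RGB = ((R'+m)×255, (G'+m)×255, (B'+m)×255) = (208.998, 227.5484, 244.902)
Round half up → RGB(209, 228, 245)


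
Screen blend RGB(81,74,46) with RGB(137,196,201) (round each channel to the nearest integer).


Screen: C = 255 - (255-A)×(255-B)/255, rounded to nearest integer
R: 255 - (255-81)×(255-137)/255 = 255 - 20532/255 ≈ 255 - 80.518 = 174.482 → 174
G: 255 - (255-74)×(255-196)/255 = 255 - 10679/255 ≈ 255 - 41.878 = 213.122 → 213
B: 255 - (255-46)×(255-201)/255 = 255 - 11286/255 ≈ 255 - 44.259 = 210.741 → 211
= RGB(174, 213, 211)


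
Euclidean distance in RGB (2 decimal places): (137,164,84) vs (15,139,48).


d = √[(R₁-R₂)² + (G₁-G₂)² + (B₁-B₂)²]
d = √[(137-15)² + (164-139)² + (84-48)²]
d = √[14884 + 625 + 1296]
d = √16805
d ≈ 129.63


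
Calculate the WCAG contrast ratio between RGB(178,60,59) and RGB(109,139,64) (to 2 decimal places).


Linearize each sRGB channel c=v/255: c/12.92 if c ≤ 0.04045 else ((c+0.055)/1.055)^2.4
L = 0.2126×R_lin + 0.7152×G_lin + 0.0722×B_lin
Color 1 (178,60,59):
  R=178: 178/255≈0.6980 > 0.04045 → ((0.6980+0.055)/1.055)^2.4 ≈ 0.44520
  G=60: 60/255≈0.2353 > 0.04045 → ((0.2353+0.055)/1.055)^2.4 ≈ 0.04519
  B=59: 59/255≈0.2314 > 0.04045 → ((0.2314+0.055)/1.055)^2.4 ≈ 0.04374
  L1 = 0.2126×0.44520 + 0.7152×0.04519 + 0.0722×0.04374 ≈ 0.13012
Color 2 (109,139,64):
  R=109: 109/255≈0.4275 > 0.04045 → ((0.4275+0.055)/1.055)^2.4 ≈ 0.15293
  G=139: 139/255≈0.5451 > 0.04045 → ((0.5451+0.055)/1.055)^2.4 ≈ 0.25818
  B=64: 64/255≈0.2510 > 0.04045 → ((0.2510+0.055)/1.055)^2.4 ≈ 0.05127
  L2 = 0.2126×0.15293 + 0.7152×0.25818 + 0.0722×0.05127 ≈ 0.22087
Lighter = 0.22087, Darker = 0.13012
Ratio = (L_lighter + 0.05) / (L_darker + 0.05)
Ratio = (0.22087 + 0.05) / (0.13012 + 0.05) = 0.27087 / 0.18012 ≈ 1.5038
Ratio ≈ 1.50:1


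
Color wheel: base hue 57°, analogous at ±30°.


Base hue: 57°
Left analog: (57 - 30) mod 360 = 27°
Right analog: (57 + 30) mod 360 = 87°
Analogous hues = 27° and 87°


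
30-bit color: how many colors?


Colors = 2^bits = 2^30
= 1,073,741,824 colors


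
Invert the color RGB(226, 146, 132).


Invert: (255-R, 255-G, 255-B)
R: 255-226 = 29
G: 255-146 = 109
B: 255-132 = 123
= RGB(29, 109, 123)


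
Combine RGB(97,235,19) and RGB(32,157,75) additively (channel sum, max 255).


Additive: each channel = min(255, C₁+C₂)
R: 97+32 = 129 → 129
G: 235+157 = 392 → 255
B: 19+75 = 94 → 94
= RGB(129, 255, 94)


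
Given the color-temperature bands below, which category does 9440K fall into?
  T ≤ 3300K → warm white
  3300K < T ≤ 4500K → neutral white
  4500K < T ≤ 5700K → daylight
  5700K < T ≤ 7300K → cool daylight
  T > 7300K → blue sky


Temperature: 9440K
9440K > 7300K → blue sky
Classification: blue sky


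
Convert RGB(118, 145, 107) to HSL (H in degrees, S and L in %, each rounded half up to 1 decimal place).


Normalize: R'=118/255≈0.4627, G'=145/255≈0.5686, B'=107/255≈0.4196
Max=145/255, Min=107/255, Δ=Max-Min=38/255
L = (Max+Min)/2 = (145+107)/510 = 252/510 = 0.49411… → L = 49.4%
L ≤ 0.5 → S = Δ/(Max+Min) = 38/(145+107) = 38/252 = 0.15079… → S = 15.1%
(the 1/255 factors cancel in S and H, so raw channel differences can be used)
Max is G' → H = 60 × ((B-R)/Δ + 2) = 60 × ((107-118)/38 + 2)
  -11/38 + 2 = -0.2894… + 2 = 1.7105…
  H = 60 × 1.7105… = 102.631…° → H = 102.6°
= HSL(102.6°, 15.1%, 49.4%)


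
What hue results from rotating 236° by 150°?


New hue = (H + rotation) mod 360
New hue = (236 + 150) mod 360
= 386 mod 360
= 26°


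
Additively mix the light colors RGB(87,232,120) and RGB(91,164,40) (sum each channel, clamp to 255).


Additive: each channel = min(255, C₁+C₂)
R: 87+91 = 178 → 178
G: 232+164 = 396 → 255
B: 120+40 = 160 → 160
= RGB(178, 255, 160)


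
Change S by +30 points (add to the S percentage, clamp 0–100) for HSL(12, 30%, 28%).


Original S = 30%
Adjustment = +30 percentage points
New S = 30 + (30) = 60
Clamp to [0, 100] → 60
= HSL(12°, 60%, 28%)


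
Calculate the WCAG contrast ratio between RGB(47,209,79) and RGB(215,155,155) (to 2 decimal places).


Linearize each sRGB channel c=v/255: c/12.92 if c ≤ 0.04045 else ((c+0.055)/1.055)^2.4
L = 0.2126×R_lin + 0.7152×G_lin + 0.0722×B_lin
Color 1 (47,209,79):
  R=47: 47/255≈0.1843 > 0.04045 → ((0.1843+0.055)/1.055)^2.4 ≈ 0.02843
  G=209: 209/255≈0.8196 > 0.04045 → ((0.8196+0.055)/1.055)^2.4 ≈ 0.63760
  B=79: 79/255≈0.3098 > 0.04045 → ((0.3098+0.055)/1.055)^2.4 ≈ 0.07819
  L1 = 0.2126×0.02843 + 0.7152×0.63760 + 0.0722×0.07819 ≈ 0.46770
Color 2 (215,155,155):
  R=215: 215/255≈0.8431 > 0.04045 → ((0.8431+0.055)/1.055)^2.4 ≈ 0.67954
  G=155: 155/255≈0.6078 > 0.04045 → ((0.6078+0.055)/1.055)^2.4 ≈ 0.32778
  B=155: 155/255≈0.6078 > 0.04045 → ((0.6078+0.055)/1.055)^2.4 ≈ 0.32778
  L2 = 0.2126×0.67954 + 0.7152×0.32778 + 0.0722×0.32778 ≈ 0.40256
Lighter = 0.46770, Darker = 0.40256
Ratio = (L_lighter + 0.05) / (L_darker + 0.05)
Ratio = (0.46770 + 0.05) / (0.40256 + 0.05) = 0.51770 / 0.45256 ≈ 1.1439
Ratio ≈ 1.14:1


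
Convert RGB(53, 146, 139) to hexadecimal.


R = 53 → 35 (hex)
G = 146 → 92 (hex)
B = 139 → 8B (hex)
Hex = #35928B


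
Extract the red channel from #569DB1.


Color: #569DB1
R = 56 = 86
G = 9D = 157
B = B1 = 177
Red = 86


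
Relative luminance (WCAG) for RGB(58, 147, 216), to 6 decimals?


Linearize each channel (sRGB transfer function): c = v/255; c_lin = c/12.92 if c ≤ 0.04045, else ((c+0.055)/1.055)^2.4
  R: 58/255 ≈ 0.227451 > 0.04045 → ((0.227451+0.055)/1.055)^2.4 ≈ 0.042311
  G: 147/255 ≈ 0.576471 > 0.04045 → ((0.576471+0.055)/1.055)^2.4 ≈ 0.291771
  B: 216/255 ≈ 0.847059 > 0.04045 → ((0.847059+0.055)/1.055)^2.4 ≈ 0.686685
R_lin = 0.042311, G_lin = 0.291771, B_lin = 0.686685
L = 0.2126×R + 0.7152×G + 0.0722×B
L = 0.2126×0.042311 + 0.7152×0.291771 + 0.0722×0.686685
L ≈ 0.267248


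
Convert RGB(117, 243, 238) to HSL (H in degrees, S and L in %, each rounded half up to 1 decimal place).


Normalize: R'=117/255≈0.4588, G'=243/255≈0.9529, B'=238/255≈0.9333
Max=243/255, Min=117/255, Δ=Max-Min=126/255
L = (Max+Min)/2 = (243+117)/510 = 360/510 = 0.70588… → L = 70.6%
L > 0.5 → S = Δ/(2-Max-Min) = 126/(510-243-117) = 126/150 = 0.84 → S = 84.0%
(the 1/255 factors cancel in S and H, so raw channel differences can be used)
Max is G' → H = 60 × ((B-R)/Δ + 2) = 60 × ((238-117)/126 + 2)
  121/126 + 2 = 0.9603… + 2 = 2.9603…
  H = 60 × 2.9603… = 177.619…° → H = 177.6°
= HSL(177.6°, 84.0%, 70.6%)


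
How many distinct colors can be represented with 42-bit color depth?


Colors = 2^bits = 2^42
= 4,398,046,511,104 colors


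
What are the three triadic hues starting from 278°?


Triadic: equally spaced at 120° intervals
H1 = 278°
H2 = (278 + 120) mod 360 = 38°
H3 = (278 + 240) mod 360 = 158°
Triadic = 278°, 38°, 158°


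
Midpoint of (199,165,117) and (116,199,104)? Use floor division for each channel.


Midpoint: each channel = ⌊(C₁+C₂)/2⌋
R: ⌊(199+116)/2⌋ = 157
G: ⌊(165+199)/2⌋ = 182
B: ⌊(117+104)/2⌋ = 110
= RGB(157, 182, 110)


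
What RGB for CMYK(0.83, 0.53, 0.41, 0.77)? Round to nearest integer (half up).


R = 255 × (1-C) × (1-K) = 255 × 0.17 × 0.23 = 9.9705 → 10
G = 255 × (1-M) × (1-K) = 255 × 0.47 × 0.23 = 27.5655 → 28
B = 255 × (1-Y) × (1-K) = 255 × 0.59 × 0.23 = 34.6035 → 35
= RGB(10, 28, 35)


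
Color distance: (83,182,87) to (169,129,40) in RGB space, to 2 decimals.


d = √[(R₁-R₂)² + (G₁-G₂)² + (B₁-B₂)²]
d = √[(83-169)² + (182-129)² + (87-40)²]
d = √[7396 + 2809 + 2209]
d = √12414
d ≈ 111.42


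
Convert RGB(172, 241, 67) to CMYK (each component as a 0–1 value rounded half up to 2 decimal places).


R'=172/255≈0.6745, G'=241/255≈0.9451, B'=67/255≈0.2627
K = 1 - max(R',G',B') = 1 - 241/255 = 14/255 = 0.05490… → 0.05
(1-R'-K)/(1-K) simplifies to (max-R)/max with max = 241:
C = (241-172)/241 = 69/241 = 0.28630… → 0.29
M = (241-241)/241 = 0/241 = 0 → 0.00
Y = (241-67)/241 = 174/241 = 0.72199… → 0.72
= CMYK(0.29, 0.00, 0.72, 0.05)
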